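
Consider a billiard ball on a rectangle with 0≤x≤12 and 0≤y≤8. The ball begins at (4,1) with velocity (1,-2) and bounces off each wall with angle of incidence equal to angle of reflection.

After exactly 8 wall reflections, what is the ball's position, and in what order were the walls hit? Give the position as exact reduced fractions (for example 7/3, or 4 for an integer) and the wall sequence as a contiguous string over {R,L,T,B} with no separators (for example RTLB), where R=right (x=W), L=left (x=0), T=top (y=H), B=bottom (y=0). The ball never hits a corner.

1. t=1/2 → B at (9/2,0); v=(1,2)
2. t=4 → T at (17/2,8); v=(1,-2)
3. t=7/2 → R at (12,1); v=(-1,-2)
4. t=1/2 → B at (23/2,0); v=(-1,2)
5. t=4 → T at (15/2,8); v=(-1,-2)
6. t=4 → B at (7/2,0); v=(-1,2)
7. t=7/2 → L at (0,7); v=(1,2)
8. t=1/2 → T at (1/2,8); v=(1,-2)

Final position: (1/2,8)
Wall sequence: BTRBTBLT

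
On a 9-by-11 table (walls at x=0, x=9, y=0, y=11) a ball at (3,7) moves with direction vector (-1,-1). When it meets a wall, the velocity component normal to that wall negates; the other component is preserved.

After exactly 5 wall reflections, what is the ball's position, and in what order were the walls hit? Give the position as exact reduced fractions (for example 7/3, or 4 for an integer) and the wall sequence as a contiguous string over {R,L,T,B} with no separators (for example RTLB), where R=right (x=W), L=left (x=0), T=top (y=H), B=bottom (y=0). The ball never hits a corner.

1. t=3 → L at (0,4); v=(1,-1)
2. t=4 → B at (4,0); v=(1,1)
3. t=5 → R at (9,5); v=(-1,1)
4. t=6 → T at (3,11); v=(-1,-1)
5. t=3 → L at (0,8); v=(1,-1)

Final position: (0,8)
Wall sequence: LBRTL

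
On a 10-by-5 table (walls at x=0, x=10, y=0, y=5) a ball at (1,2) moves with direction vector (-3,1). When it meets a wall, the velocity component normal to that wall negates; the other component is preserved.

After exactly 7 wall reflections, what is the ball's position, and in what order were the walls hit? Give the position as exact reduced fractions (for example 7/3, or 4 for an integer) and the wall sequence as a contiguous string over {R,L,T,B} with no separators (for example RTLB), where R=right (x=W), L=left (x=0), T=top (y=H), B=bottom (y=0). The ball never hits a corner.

1. t=1/3 → L at (0,7/3); v=(3,1)
2. t=8/3 → T at (8,5); v=(3,-1)
3. t=2/3 → R at (10,13/3); v=(-3,-1)
4. t=10/3 → L at (0,1); v=(3,-1)
5. t=1 → B at (3,0); v=(3,1)
6. t=7/3 → R at (10,7/3); v=(-3,1)
7. t=8/3 → T at (2,5); v=(-3,-1)

Final position: (2,5)
Wall sequence: LTRLBRT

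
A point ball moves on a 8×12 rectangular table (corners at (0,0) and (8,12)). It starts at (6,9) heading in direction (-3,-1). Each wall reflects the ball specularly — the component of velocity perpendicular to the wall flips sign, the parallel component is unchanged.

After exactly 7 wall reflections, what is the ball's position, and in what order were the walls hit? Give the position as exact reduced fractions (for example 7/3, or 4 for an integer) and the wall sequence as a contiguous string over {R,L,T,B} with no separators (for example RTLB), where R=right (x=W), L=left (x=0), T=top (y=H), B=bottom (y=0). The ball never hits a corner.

Final position: (8,19/3)
Wall sequence: LRLBRLR

1. t=2 → L at (0,7); v=(3,-1)
2. t=8/3 → R at (8,13/3); v=(-3,-1)
3. t=8/3 → L at (0,5/3); v=(3,-1)
4. t=5/3 → B at (5,0); v=(3,1)
5. t=1 → R at (8,1); v=(-3,1)
6. t=8/3 → L at (0,11/3); v=(3,1)
7. t=8/3 → R at (8,19/3); v=(-3,1)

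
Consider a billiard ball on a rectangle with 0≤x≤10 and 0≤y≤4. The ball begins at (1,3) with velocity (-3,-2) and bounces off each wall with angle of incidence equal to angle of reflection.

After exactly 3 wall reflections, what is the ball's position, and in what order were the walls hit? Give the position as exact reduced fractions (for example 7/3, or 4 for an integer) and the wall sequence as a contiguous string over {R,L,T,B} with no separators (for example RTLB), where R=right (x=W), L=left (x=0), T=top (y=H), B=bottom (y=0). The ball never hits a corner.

1. t=1/3 → L at (0,7/3); v=(3,-2)
2. t=7/6 → B at (7/2,0); v=(3,2)
3. t=2 → T at (19/2,4); v=(3,-2)

Final position: (19/2,4)
Wall sequence: LBT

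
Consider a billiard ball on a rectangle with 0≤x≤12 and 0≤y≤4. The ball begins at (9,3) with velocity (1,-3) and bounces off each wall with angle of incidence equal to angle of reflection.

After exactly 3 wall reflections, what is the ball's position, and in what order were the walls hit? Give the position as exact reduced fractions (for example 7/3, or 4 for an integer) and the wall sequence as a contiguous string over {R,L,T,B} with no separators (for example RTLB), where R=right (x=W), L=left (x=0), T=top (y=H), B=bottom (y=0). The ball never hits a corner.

Final position: (12,2)
Wall sequence: BTR

1. t=1 → B at (10,0); v=(1,3)
2. t=4/3 → T at (34/3,4); v=(1,-3)
3. t=2/3 → R at (12,2); v=(-1,-3)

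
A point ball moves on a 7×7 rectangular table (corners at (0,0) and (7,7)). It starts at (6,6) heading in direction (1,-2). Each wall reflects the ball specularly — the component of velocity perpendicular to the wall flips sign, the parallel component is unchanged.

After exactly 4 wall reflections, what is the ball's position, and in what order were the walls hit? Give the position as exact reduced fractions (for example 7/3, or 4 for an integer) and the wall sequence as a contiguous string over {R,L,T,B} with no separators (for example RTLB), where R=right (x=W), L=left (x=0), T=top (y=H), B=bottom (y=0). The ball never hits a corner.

1. t=1 → R at (7,4); v=(-1,-2)
2. t=2 → B at (5,0); v=(-1,2)
3. t=7/2 → T at (3/2,7); v=(-1,-2)
4. t=3/2 → L at (0,4); v=(1,-2)

Final position: (0,4)
Wall sequence: RBTL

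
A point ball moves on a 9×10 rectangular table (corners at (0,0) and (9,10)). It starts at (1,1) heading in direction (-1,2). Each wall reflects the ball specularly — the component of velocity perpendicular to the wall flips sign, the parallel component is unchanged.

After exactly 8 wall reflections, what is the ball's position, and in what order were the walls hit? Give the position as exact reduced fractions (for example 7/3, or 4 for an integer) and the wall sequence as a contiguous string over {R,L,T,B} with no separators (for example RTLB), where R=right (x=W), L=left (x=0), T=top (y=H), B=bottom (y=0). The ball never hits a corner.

1. t=1 → L at (0,3); v=(1,2)
2. t=7/2 → T at (7/2,10); v=(1,-2)
3. t=5 → B at (17/2,0); v=(1,2)
4. t=1/2 → R at (9,1); v=(-1,2)
5. t=9/2 → T at (9/2,10); v=(-1,-2)
6. t=9/2 → L at (0,1); v=(1,-2)
7. t=1/2 → B at (1/2,0); v=(1,2)
8. t=5 → T at (11/2,10); v=(1,-2)

Final position: (11/2,10)
Wall sequence: LTBRTLBT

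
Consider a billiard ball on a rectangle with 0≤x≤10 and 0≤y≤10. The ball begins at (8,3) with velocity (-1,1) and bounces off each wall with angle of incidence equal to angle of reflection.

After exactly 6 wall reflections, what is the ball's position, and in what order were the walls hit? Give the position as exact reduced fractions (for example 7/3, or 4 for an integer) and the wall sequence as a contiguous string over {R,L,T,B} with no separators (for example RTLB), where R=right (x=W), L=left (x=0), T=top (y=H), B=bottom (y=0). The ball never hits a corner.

Final position: (0,9)
Wall sequence: TLBRTL

1. t=7 → T at (1,10); v=(-1,-1)
2. t=1 → L at (0,9); v=(1,-1)
3. t=9 → B at (9,0); v=(1,1)
4. t=1 → R at (10,1); v=(-1,1)
5. t=9 → T at (1,10); v=(-1,-1)
6. t=1 → L at (0,9); v=(1,-1)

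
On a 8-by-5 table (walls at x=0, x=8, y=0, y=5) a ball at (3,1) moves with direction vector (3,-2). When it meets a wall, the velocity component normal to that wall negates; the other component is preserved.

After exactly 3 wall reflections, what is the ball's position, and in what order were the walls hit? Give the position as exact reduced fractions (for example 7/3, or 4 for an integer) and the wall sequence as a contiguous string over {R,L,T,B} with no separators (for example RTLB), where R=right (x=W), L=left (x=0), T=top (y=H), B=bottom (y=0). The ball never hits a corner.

Final position: (4,5)
Wall sequence: BRT

1. t=1/2 → B at (9/2,0); v=(3,2)
2. t=7/6 → R at (8,7/3); v=(-3,2)
3. t=4/3 → T at (4,5); v=(-3,-2)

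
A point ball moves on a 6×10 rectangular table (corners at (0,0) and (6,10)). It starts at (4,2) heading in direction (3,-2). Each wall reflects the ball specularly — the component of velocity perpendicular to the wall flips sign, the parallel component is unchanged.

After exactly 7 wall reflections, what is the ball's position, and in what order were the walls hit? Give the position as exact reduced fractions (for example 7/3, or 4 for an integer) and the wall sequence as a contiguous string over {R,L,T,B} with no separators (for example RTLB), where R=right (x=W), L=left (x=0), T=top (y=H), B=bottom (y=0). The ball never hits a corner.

1. t=2/3 → R at (6,2/3); v=(-3,-2)
2. t=1/3 → B at (5,0); v=(-3,2)
3. t=5/3 → L at (0,10/3); v=(3,2)
4. t=2 → R at (6,22/3); v=(-3,2)
5. t=4/3 → T at (2,10); v=(-3,-2)
6. t=2/3 → L at (0,26/3); v=(3,-2)
7. t=2 → R at (6,14/3); v=(-3,-2)

Final position: (6,14/3)
Wall sequence: RBLRTLR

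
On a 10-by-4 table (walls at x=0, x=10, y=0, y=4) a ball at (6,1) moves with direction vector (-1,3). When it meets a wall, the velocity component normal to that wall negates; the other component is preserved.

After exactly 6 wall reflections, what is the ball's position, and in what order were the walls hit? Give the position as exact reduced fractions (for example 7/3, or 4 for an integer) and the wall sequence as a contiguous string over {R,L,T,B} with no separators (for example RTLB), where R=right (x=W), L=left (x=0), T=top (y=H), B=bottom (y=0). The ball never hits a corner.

Final position: (1/3,4)
Wall sequence: TBTBLT

1. t=1 → T at (5,4); v=(-1,-3)
2. t=4/3 → B at (11/3,0); v=(-1,3)
3. t=4/3 → T at (7/3,4); v=(-1,-3)
4. t=4/3 → B at (1,0); v=(-1,3)
5. t=1 → L at (0,3); v=(1,3)
6. t=1/3 → T at (1/3,4); v=(1,-3)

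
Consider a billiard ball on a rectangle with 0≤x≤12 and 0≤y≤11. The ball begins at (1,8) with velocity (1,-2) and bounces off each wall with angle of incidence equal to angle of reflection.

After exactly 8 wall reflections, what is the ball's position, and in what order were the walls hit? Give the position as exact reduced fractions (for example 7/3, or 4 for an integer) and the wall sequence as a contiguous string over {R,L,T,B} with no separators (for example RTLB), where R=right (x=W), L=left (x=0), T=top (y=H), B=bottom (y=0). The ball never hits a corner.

1. t=4 → B at (5,0); v=(1,2)
2. t=11/2 → T at (21/2,11); v=(1,-2)
3. t=3/2 → R at (12,8); v=(-1,-2)
4. t=4 → B at (8,0); v=(-1,2)
5. t=11/2 → T at (5/2,11); v=(-1,-2)
6. t=5/2 → L at (0,6); v=(1,-2)
7. t=3 → B at (3,0); v=(1,2)
8. t=11/2 → T at (17/2,11); v=(1,-2)

Final position: (17/2,11)
Wall sequence: BTRBTLBT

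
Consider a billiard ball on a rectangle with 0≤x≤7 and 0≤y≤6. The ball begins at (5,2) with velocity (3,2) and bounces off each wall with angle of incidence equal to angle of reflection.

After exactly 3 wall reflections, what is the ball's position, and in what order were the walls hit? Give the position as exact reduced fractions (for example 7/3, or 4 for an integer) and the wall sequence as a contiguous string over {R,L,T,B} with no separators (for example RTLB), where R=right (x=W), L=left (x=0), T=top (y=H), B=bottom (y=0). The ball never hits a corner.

1. t=2/3 → R at (7,10/3); v=(-3,2)
2. t=4/3 → T at (3,6); v=(-3,-2)
3. t=1 → L at (0,4); v=(3,-2)

Final position: (0,4)
Wall sequence: RTL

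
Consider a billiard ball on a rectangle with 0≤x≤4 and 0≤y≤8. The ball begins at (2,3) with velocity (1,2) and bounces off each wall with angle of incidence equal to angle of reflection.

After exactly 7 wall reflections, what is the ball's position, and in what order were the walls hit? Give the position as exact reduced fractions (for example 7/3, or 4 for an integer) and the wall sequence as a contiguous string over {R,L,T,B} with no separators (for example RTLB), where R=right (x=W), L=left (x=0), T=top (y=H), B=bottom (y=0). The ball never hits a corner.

1. t=2 → R at (4,7); v=(-1,2)
2. t=1/2 → T at (7/2,8); v=(-1,-2)
3. t=7/2 → L at (0,1); v=(1,-2)
4. t=1/2 → B at (1/2,0); v=(1,2)
5. t=7/2 → R at (4,7); v=(-1,2)
6. t=1/2 → T at (7/2,8); v=(-1,-2)
7. t=7/2 → L at (0,1); v=(1,-2)

Final position: (0,1)
Wall sequence: RTLBRTL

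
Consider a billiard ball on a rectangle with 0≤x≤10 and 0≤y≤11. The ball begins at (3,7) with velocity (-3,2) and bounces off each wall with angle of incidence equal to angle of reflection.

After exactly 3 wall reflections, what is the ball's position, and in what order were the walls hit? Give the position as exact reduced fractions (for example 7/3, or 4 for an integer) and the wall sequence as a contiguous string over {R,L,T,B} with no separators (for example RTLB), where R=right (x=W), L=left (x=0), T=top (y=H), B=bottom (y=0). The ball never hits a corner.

1. t=1 → L at (0,9); v=(3,2)
2. t=1 → T at (3,11); v=(3,-2)
3. t=7/3 → R at (10,19/3); v=(-3,-2)

Final position: (10,19/3)
Wall sequence: LTR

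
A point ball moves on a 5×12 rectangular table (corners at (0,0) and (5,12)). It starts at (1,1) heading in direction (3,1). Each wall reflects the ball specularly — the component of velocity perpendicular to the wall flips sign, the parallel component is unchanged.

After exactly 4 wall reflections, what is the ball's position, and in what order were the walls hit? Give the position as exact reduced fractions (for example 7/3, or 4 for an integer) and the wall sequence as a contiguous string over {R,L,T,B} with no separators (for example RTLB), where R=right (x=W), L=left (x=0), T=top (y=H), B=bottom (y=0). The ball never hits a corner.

Final position: (0,22/3)
Wall sequence: RLRL

1. t=4/3 → R at (5,7/3); v=(-3,1)
2. t=5/3 → L at (0,4); v=(3,1)
3. t=5/3 → R at (5,17/3); v=(-3,1)
4. t=5/3 → L at (0,22/3); v=(3,1)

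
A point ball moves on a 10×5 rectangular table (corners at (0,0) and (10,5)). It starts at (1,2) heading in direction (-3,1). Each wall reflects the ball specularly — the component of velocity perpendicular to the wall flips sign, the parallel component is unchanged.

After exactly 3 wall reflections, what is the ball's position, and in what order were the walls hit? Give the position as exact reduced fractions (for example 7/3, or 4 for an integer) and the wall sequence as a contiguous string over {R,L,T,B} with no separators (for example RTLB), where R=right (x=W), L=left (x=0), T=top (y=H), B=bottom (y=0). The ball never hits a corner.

1. t=1/3 → L at (0,7/3); v=(3,1)
2. t=8/3 → T at (8,5); v=(3,-1)
3. t=2/3 → R at (10,13/3); v=(-3,-1)

Final position: (10,13/3)
Wall sequence: LTR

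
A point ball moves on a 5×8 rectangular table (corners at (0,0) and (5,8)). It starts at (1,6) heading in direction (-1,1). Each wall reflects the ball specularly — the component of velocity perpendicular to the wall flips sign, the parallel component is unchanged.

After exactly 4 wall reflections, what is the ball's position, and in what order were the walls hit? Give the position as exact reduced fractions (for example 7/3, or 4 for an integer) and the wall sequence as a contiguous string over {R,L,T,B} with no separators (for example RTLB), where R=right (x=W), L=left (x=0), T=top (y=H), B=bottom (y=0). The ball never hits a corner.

Final position: (1,0)
Wall sequence: LTRB

1. t=1 → L at (0,7); v=(1,1)
2. t=1 → T at (1,8); v=(1,-1)
3. t=4 → R at (5,4); v=(-1,-1)
4. t=4 → B at (1,0); v=(-1,1)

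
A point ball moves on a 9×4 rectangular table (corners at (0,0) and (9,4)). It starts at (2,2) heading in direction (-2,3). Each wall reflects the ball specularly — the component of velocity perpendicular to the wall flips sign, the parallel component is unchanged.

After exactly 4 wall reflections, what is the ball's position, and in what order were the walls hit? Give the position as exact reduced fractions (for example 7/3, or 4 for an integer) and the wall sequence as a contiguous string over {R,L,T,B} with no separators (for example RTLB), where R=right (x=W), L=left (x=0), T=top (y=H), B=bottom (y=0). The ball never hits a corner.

Final position: (14/3,4)
Wall sequence: TLBT

1. t=2/3 → T at (2/3,4); v=(-2,-3)
2. t=1/3 → L at (0,3); v=(2,-3)
3. t=1 → B at (2,0); v=(2,3)
4. t=4/3 → T at (14/3,4); v=(2,-3)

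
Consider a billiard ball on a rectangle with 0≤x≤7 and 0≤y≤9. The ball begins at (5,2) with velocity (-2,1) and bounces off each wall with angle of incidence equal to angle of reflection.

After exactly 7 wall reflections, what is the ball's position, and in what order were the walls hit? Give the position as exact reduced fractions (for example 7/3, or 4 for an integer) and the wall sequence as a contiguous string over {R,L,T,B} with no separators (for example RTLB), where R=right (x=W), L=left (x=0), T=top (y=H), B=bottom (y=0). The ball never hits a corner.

1. t=5/2 → L at (0,9/2); v=(2,1)
2. t=7/2 → R at (7,8); v=(-2,1)
3. t=1 → T at (5,9); v=(-2,-1)
4. t=5/2 → L at (0,13/2); v=(2,-1)
5. t=7/2 → R at (7,3); v=(-2,-1)
6. t=3 → B at (1,0); v=(-2,1)
7. t=1/2 → L at (0,1/2); v=(2,1)

Final position: (0,1/2)
Wall sequence: LRTLRBL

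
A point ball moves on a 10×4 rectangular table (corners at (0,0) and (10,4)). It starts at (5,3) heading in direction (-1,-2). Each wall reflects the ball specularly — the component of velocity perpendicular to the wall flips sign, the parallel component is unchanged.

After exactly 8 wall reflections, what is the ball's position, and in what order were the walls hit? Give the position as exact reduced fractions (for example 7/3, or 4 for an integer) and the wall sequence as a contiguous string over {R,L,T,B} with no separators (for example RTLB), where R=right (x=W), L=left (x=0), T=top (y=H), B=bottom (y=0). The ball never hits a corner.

1. t=3/2 → B at (7/2,0); v=(-1,2)
2. t=2 → T at (3/2,4); v=(-1,-2)
3. t=3/2 → L at (0,1); v=(1,-2)
4. t=1/2 → B at (1/2,0); v=(1,2)
5. t=2 → T at (5/2,4); v=(1,-2)
6. t=2 → B at (9/2,0); v=(1,2)
7. t=2 → T at (13/2,4); v=(1,-2)
8. t=2 → B at (17/2,0); v=(1,2)

Final position: (17/2,0)
Wall sequence: BTLBTBTB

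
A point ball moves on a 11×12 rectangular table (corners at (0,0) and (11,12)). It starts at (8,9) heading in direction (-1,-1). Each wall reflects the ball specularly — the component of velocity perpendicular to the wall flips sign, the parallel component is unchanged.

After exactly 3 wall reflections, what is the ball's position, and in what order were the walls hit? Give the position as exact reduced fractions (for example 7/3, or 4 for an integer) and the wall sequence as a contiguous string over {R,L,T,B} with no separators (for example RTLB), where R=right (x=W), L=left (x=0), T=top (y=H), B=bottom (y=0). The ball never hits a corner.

Final position: (11,10)
Wall sequence: LBR

1. t=8 → L at (0,1); v=(1,-1)
2. t=1 → B at (1,0); v=(1,1)
3. t=10 → R at (11,10); v=(-1,1)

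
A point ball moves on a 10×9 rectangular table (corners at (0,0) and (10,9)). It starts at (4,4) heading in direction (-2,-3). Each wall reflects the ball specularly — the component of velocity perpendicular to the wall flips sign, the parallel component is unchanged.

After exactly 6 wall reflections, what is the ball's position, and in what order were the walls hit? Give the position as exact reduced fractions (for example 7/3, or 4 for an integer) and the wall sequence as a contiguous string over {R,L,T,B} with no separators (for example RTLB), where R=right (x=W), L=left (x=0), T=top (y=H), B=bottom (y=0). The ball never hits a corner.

Final position: (10/3,9)
Wall sequence: BLTRBT

1. t=4/3 → B at (4/3,0); v=(-2,3)
2. t=2/3 → L at (0,2); v=(2,3)
3. t=7/3 → T at (14/3,9); v=(2,-3)
4. t=8/3 → R at (10,1); v=(-2,-3)
5. t=1/3 → B at (28/3,0); v=(-2,3)
6. t=3 → T at (10/3,9); v=(-2,-3)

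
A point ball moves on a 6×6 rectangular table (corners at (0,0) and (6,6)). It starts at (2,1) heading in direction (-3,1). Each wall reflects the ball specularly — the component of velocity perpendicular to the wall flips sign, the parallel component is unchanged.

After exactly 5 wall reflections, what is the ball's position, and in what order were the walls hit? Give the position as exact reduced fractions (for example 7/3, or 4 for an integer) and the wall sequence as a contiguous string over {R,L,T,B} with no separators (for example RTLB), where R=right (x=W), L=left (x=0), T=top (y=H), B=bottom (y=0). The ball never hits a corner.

1. t=2/3 → L at (0,5/3); v=(3,1)
2. t=2 → R at (6,11/3); v=(-3,1)
3. t=2 → L at (0,17/3); v=(3,1)
4. t=1/3 → T at (1,6); v=(3,-1)
5. t=5/3 → R at (6,13/3); v=(-3,-1)

Final position: (6,13/3)
Wall sequence: LRLTR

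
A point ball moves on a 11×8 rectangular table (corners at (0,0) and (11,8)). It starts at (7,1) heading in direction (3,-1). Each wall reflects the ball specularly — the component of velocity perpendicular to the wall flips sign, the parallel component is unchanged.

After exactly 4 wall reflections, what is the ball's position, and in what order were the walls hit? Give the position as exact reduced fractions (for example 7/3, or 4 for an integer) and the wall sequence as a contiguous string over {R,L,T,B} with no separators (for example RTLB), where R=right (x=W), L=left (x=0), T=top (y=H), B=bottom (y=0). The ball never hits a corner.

1. t=1 → B at (10,0); v=(3,1)
2. t=1/3 → R at (11,1/3); v=(-3,1)
3. t=11/3 → L at (0,4); v=(3,1)
4. t=11/3 → R at (11,23/3); v=(-3,1)

Final position: (11,23/3)
Wall sequence: BRLR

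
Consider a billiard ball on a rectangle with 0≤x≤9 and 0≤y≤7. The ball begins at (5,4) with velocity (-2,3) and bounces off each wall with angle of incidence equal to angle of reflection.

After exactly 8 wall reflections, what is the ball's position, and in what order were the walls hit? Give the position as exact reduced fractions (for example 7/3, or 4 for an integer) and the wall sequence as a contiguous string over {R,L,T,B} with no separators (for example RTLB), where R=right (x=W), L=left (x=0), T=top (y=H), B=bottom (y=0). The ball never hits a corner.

1. t=1 → T at (3,7); v=(-2,-3)
2. t=3/2 → L at (0,5/2); v=(2,-3)
3. t=5/6 → B at (5/3,0); v=(2,3)
4. t=7/3 → T at (19/3,7); v=(2,-3)
5. t=4/3 → R at (9,3); v=(-2,-3)
6. t=1 → B at (7,0); v=(-2,3)
7. t=7/3 → T at (7/3,7); v=(-2,-3)
8. t=7/6 → L at (0,7/2); v=(2,-3)

Final position: (0,7/2)
Wall sequence: TLBTRBTL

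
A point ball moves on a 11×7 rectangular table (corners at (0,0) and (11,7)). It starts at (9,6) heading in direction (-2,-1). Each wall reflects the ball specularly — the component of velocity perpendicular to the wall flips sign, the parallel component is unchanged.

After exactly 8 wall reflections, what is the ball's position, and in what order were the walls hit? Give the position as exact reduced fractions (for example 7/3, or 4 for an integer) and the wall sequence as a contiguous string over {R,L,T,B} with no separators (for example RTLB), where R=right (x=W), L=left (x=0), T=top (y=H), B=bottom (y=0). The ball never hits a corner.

Final position: (0,13/2)
Wall sequence: LBRTLBRL

1. t=9/2 → L at (0,3/2); v=(2,-1)
2. t=3/2 → B at (3,0); v=(2,1)
3. t=4 → R at (11,4); v=(-2,1)
4. t=3 → T at (5,7); v=(-2,-1)
5. t=5/2 → L at (0,9/2); v=(2,-1)
6. t=9/2 → B at (9,0); v=(2,1)
7. t=1 → R at (11,1); v=(-2,1)
8. t=11/2 → L at (0,13/2); v=(2,1)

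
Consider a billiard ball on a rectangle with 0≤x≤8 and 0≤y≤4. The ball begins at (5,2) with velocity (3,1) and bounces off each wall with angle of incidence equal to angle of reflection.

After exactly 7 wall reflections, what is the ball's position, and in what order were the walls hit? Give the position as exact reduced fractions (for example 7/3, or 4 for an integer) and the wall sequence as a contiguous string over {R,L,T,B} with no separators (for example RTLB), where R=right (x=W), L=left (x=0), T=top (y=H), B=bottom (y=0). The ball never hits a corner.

1. t=1 → R at (8,3); v=(-3,1)
2. t=1 → T at (5,4); v=(-3,-1)
3. t=5/3 → L at (0,7/3); v=(3,-1)
4. t=7/3 → B at (7,0); v=(3,1)
5. t=1/3 → R at (8,1/3); v=(-3,1)
6. t=8/3 → L at (0,3); v=(3,1)
7. t=1 → T at (3,4); v=(3,-1)

Final position: (3,4)
Wall sequence: RTLBRLT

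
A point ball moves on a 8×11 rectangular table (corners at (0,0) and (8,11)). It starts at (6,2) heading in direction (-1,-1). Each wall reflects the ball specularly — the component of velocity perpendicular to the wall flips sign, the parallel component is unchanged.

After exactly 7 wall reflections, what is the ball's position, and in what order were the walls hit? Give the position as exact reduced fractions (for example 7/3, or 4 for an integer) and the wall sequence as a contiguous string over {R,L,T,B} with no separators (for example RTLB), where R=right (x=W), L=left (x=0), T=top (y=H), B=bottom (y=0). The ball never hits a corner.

1. t=2 → B at (4,0); v=(-1,1)
2. t=4 → L at (0,4); v=(1,1)
3. t=7 → T at (7,11); v=(1,-1)
4. t=1 → R at (8,10); v=(-1,-1)
5. t=8 → L at (0,2); v=(1,-1)
6. t=2 → B at (2,0); v=(1,1)
7. t=6 → R at (8,6); v=(-1,1)

Final position: (8,6)
Wall sequence: BLTRLBR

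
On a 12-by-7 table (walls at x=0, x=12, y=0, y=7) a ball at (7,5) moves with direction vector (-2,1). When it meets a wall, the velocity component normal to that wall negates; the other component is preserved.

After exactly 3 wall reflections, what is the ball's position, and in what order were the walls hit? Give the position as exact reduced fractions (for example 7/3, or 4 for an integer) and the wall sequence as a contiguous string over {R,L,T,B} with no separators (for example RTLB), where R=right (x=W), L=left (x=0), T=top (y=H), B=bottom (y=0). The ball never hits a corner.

Final position: (11,0)
Wall sequence: TLB

1. t=2 → T at (3,7); v=(-2,-1)
2. t=3/2 → L at (0,11/2); v=(2,-1)
3. t=11/2 → B at (11,0); v=(2,1)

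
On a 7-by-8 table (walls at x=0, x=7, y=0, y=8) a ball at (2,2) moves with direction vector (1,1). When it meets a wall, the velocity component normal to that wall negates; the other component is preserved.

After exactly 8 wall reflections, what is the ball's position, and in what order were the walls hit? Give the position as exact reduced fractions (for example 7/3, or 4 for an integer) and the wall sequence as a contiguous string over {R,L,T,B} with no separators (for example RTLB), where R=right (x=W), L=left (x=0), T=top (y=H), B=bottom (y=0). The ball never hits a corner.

Final position: (4,0)
Wall sequence: RTLBRTLB

1. t=5 → R at (7,7); v=(-1,1)
2. t=1 → T at (6,8); v=(-1,-1)
3. t=6 → L at (0,2); v=(1,-1)
4. t=2 → B at (2,0); v=(1,1)
5. t=5 → R at (7,5); v=(-1,1)
6. t=3 → T at (4,8); v=(-1,-1)
7. t=4 → L at (0,4); v=(1,-1)
8. t=4 → B at (4,0); v=(1,1)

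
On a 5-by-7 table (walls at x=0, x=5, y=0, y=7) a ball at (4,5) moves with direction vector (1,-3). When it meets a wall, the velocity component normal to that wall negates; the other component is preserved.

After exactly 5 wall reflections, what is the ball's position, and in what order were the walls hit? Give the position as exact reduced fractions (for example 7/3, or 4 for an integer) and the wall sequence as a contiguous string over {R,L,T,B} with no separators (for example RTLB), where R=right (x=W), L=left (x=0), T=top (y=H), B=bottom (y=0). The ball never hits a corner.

Final position: (1/3,0)
Wall sequence: RBTLB

1. t=1 → R at (5,2); v=(-1,-3)
2. t=2/3 → B at (13/3,0); v=(-1,3)
3. t=7/3 → T at (2,7); v=(-1,-3)
4. t=2 → L at (0,1); v=(1,-3)
5. t=1/3 → B at (1/3,0); v=(1,3)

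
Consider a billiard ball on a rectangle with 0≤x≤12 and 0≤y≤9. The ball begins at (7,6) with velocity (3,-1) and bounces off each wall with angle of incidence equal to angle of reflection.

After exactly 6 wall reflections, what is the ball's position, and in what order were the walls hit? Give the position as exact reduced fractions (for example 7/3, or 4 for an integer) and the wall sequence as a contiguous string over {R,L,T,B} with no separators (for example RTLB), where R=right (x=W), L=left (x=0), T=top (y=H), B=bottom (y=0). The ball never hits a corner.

Final position: (4,9)
Wall sequence: RLBRLT

1. t=5/3 → R at (12,13/3); v=(-3,-1)
2. t=4 → L at (0,1/3); v=(3,-1)
3. t=1/3 → B at (1,0); v=(3,1)
4. t=11/3 → R at (12,11/3); v=(-3,1)
5. t=4 → L at (0,23/3); v=(3,1)
6. t=4/3 → T at (4,9); v=(3,-1)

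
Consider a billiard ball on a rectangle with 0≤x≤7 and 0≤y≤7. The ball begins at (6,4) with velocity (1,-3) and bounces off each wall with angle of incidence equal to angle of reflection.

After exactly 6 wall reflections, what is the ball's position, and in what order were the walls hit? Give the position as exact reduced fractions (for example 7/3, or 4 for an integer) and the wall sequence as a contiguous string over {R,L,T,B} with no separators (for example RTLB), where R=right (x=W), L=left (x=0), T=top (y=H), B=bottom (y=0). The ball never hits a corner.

1. t=1 → R at (7,1); v=(-1,-3)
2. t=1/3 → B at (20/3,0); v=(-1,3)
3. t=7/3 → T at (13/3,7); v=(-1,-3)
4. t=7/3 → B at (2,0); v=(-1,3)
5. t=2 → L at (0,6); v=(1,3)
6. t=1/3 → T at (1/3,7); v=(1,-3)

Final position: (1/3,7)
Wall sequence: RBTBLT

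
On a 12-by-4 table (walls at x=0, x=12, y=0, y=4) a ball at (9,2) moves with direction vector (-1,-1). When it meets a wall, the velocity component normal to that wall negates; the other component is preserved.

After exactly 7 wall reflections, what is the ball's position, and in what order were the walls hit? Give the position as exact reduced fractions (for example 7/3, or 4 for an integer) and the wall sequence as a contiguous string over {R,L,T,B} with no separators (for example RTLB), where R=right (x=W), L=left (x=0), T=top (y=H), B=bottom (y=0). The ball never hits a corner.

1. t=2 → B at (7,0); v=(-1,1)
2. t=4 → T at (3,4); v=(-1,-1)
3. t=3 → L at (0,1); v=(1,-1)
4. t=1 → B at (1,0); v=(1,1)
5. t=4 → T at (5,4); v=(1,-1)
6. t=4 → B at (9,0); v=(1,1)
7. t=3 → R at (12,3); v=(-1,1)

Final position: (12,3)
Wall sequence: BTLBTBR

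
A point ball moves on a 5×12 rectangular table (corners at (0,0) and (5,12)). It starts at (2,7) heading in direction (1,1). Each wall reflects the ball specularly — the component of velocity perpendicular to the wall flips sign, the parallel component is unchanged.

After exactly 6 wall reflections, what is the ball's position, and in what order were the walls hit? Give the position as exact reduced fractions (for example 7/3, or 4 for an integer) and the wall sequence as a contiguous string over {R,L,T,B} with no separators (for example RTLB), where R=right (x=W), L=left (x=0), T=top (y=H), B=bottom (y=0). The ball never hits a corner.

Final position: (0,1)
Wall sequence: RTLRBL

1. t=3 → R at (5,10); v=(-1,1)
2. t=2 → T at (3,12); v=(-1,-1)
3. t=3 → L at (0,9); v=(1,-1)
4. t=5 → R at (5,4); v=(-1,-1)
5. t=4 → B at (1,0); v=(-1,1)
6. t=1 → L at (0,1); v=(1,1)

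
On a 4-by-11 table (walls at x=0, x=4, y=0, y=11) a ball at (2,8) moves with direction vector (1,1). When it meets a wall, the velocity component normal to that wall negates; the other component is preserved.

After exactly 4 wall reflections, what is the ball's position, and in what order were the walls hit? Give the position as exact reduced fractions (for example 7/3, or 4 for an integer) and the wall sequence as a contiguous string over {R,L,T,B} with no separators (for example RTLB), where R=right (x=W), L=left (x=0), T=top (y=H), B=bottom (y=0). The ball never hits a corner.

Final position: (4,4)
Wall sequence: RTLR

1. t=2 → R at (4,10); v=(-1,1)
2. t=1 → T at (3,11); v=(-1,-1)
3. t=3 → L at (0,8); v=(1,-1)
4. t=4 → R at (4,4); v=(-1,-1)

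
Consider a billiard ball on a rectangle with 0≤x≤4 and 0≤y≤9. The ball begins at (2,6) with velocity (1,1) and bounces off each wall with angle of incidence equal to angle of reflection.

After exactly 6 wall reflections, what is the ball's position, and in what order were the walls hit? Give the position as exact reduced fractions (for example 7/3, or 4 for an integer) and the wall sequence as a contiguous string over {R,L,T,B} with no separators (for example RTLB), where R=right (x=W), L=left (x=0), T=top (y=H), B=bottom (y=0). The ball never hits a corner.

1. t=2 → R at (4,8); v=(-1,1)
2. t=1 → T at (3,9); v=(-1,-1)
3. t=3 → L at (0,6); v=(1,-1)
4. t=4 → R at (4,2); v=(-1,-1)
5. t=2 → B at (2,0); v=(-1,1)
6. t=2 → L at (0,2); v=(1,1)

Final position: (0,2)
Wall sequence: RTLRBL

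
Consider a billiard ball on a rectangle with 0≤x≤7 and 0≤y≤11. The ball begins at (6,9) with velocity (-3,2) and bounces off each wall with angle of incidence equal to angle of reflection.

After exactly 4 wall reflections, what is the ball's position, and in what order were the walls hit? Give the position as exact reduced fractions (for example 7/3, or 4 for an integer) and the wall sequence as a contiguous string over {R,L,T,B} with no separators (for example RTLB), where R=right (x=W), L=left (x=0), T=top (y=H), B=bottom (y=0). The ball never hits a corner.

1. t=1 → T at (3,11); v=(-3,-2)
2. t=1 → L at (0,9); v=(3,-2)
3. t=7/3 → R at (7,13/3); v=(-3,-2)
4. t=13/6 → B at (1/2,0); v=(-3,2)

Final position: (1/2,0)
Wall sequence: TLRB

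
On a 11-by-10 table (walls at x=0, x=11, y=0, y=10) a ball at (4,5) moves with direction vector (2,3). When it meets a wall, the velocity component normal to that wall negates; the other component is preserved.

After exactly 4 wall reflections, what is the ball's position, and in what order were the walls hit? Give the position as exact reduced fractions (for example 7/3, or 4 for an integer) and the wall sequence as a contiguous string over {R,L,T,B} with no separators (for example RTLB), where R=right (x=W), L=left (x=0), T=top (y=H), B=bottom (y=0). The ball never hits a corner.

Final position: (4/3,10)
Wall sequence: TRBT

1. t=5/3 → T at (22/3,10); v=(2,-3)
2. t=11/6 → R at (11,9/2); v=(-2,-3)
3. t=3/2 → B at (8,0); v=(-2,3)
4. t=10/3 → T at (4/3,10); v=(-2,-3)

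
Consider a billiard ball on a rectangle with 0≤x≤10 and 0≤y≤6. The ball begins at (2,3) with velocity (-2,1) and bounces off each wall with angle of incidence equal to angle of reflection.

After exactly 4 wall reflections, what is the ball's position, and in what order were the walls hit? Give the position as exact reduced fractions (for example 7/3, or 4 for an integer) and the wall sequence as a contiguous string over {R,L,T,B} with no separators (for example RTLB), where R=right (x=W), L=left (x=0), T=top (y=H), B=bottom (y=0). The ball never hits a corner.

Final position: (4,0)
Wall sequence: LTRB

1. t=1 → L at (0,4); v=(2,1)
2. t=2 → T at (4,6); v=(2,-1)
3. t=3 → R at (10,3); v=(-2,-1)
4. t=3 → B at (4,0); v=(-2,1)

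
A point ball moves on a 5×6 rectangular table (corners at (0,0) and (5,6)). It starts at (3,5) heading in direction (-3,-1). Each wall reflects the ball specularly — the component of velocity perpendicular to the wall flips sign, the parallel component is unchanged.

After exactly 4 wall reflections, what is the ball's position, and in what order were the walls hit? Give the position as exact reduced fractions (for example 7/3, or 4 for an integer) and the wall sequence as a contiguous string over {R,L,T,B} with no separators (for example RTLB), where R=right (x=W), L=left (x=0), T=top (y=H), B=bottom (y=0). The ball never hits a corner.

Final position: (2,0)
Wall sequence: LRLB

1. t=1 → L at (0,4); v=(3,-1)
2. t=5/3 → R at (5,7/3); v=(-3,-1)
3. t=5/3 → L at (0,2/3); v=(3,-1)
4. t=2/3 → B at (2,0); v=(3,1)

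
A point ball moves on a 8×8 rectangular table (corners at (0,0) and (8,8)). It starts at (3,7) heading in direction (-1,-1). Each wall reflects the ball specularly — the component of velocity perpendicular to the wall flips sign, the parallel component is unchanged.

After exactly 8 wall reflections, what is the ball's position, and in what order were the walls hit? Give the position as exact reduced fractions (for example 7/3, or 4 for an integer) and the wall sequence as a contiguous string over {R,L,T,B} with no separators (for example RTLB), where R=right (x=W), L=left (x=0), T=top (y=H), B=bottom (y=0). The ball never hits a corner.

1. t=3 → L at (0,4); v=(1,-1)
2. t=4 → B at (4,0); v=(1,1)
3. t=4 → R at (8,4); v=(-1,1)
4. t=4 → T at (4,8); v=(-1,-1)
5. t=4 → L at (0,4); v=(1,-1)
6. t=4 → B at (4,0); v=(1,1)
7. t=4 → R at (8,4); v=(-1,1)
8. t=4 → T at (4,8); v=(-1,-1)

Final position: (4,8)
Wall sequence: LBRTLBRT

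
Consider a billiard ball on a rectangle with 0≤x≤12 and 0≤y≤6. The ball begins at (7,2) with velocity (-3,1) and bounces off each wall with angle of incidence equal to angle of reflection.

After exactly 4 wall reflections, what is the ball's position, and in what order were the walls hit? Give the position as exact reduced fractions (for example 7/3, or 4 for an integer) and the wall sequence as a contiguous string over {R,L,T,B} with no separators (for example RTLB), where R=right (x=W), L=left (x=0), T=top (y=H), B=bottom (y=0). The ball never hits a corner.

1. t=7/3 → L at (0,13/3); v=(3,1)
2. t=5/3 → T at (5,6); v=(3,-1)
3. t=7/3 → R at (12,11/3); v=(-3,-1)
4. t=11/3 → B at (1,0); v=(-3,1)

Final position: (1,0)
Wall sequence: LTRB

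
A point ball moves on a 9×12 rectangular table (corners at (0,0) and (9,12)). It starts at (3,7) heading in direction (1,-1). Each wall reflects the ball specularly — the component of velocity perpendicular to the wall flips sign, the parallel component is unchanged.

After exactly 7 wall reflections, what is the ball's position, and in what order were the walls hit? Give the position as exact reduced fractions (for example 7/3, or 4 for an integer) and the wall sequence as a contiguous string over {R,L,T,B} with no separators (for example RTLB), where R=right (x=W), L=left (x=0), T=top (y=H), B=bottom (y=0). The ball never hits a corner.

Final position: (0,2)
Wall sequence: RBLTRBL

1. t=6 → R at (9,1); v=(-1,-1)
2. t=1 → B at (8,0); v=(-1,1)
3. t=8 → L at (0,8); v=(1,1)
4. t=4 → T at (4,12); v=(1,-1)
5. t=5 → R at (9,7); v=(-1,-1)
6. t=7 → B at (2,0); v=(-1,1)
7. t=2 → L at (0,2); v=(1,1)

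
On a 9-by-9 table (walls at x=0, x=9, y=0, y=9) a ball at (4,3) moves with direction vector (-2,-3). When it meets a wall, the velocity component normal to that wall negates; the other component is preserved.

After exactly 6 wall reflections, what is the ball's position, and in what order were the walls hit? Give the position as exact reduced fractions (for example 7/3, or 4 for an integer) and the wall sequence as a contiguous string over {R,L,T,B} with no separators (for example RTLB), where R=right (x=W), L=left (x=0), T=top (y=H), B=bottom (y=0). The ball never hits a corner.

1. t=1 → B at (2,0); v=(-2,3)
2. t=1 → L at (0,3); v=(2,3)
3. t=2 → T at (4,9); v=(2,-3)
4. t=5/2 → R at (9,3/2); v=(-2,-3)
5. t=1/2 → B at (8,0); v=(-2,3)
6. t=3 → T at (2,9); v=(-2,-3)

Final position: (2,9)
Wall sequence: BLTRBT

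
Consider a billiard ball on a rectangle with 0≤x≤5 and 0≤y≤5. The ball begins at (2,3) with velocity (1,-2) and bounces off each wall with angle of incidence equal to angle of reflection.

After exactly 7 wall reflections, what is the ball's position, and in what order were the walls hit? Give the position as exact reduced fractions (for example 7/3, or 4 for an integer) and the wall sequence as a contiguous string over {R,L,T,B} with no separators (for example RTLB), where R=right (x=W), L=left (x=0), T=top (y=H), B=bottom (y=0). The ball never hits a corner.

1. t=3/2 → B at (7/2,0); v=(1,2)
2. t=3/2 → R at (5,3); v=(-1,2)
3. t=1 → T at (4,5); v=(-1,-2)
4. t=5/2 → B at (3/2,0); v=(-1,2)
5. t=3/2 → L at (0,3); v=(1,2)
6. t=1 → T at (1,5); v=(1,-2)
7. t=5/2 → B at (7/2,0); v=(1,2)

Final position: (7/2,0)
Wall sequence: BRTBLTB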